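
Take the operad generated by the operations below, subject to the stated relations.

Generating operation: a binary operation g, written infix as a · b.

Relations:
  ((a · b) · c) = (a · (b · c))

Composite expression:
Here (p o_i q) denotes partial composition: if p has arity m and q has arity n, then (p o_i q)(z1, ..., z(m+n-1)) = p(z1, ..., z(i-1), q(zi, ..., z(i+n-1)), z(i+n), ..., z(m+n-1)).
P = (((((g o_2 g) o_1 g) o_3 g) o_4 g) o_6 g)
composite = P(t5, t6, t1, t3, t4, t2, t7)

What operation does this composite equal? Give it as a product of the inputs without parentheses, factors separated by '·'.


The g-tree's shape is irrelevant; the t-reading-order decides.
(t5 · t6) flattens to t5 · t6
(t3 · t4) flattens to t3 · t4
(t1 · (t3 · t4)) flattens to t1 · t3 · t4
(t2 · t7) flattens to t2 · t7
((t1 · (t3 · t4)) · (t2 · t7)) flattens to t1 · t3 · t4 · t2 · t7
((t5 · t6) · ((t1 · (t3 · t4)) · (t2 · t7))) flattens to t5 · t6 · t1 · t3 · t4 · t2 · t7

t5 · t6 · t1 · t3 · t4 · t2 · t7


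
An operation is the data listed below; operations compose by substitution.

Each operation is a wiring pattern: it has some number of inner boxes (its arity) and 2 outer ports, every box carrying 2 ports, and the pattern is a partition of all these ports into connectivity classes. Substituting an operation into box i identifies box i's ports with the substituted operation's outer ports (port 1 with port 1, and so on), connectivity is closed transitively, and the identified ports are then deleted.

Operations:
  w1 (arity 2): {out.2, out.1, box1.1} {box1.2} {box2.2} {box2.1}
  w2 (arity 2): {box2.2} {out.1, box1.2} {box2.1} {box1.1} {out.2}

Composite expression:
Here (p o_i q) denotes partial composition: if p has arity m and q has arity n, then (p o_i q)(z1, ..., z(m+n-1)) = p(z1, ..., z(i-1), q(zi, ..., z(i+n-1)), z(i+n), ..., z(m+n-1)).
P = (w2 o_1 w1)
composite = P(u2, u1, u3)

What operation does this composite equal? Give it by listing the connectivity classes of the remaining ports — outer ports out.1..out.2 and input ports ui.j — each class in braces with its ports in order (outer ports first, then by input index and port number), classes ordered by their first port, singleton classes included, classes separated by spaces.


{out.1, u2.1} {out.2} {u1.1} {u1.2} {u2.2} {u3.1} {u3.2}

Reachability decides: close wires over w2-identified ports.
the subtree at w1 composes to {out.1, out.2, u2.1} {u1.1} {u1.2} {u2.2} on (u2, u1); out.j = own outer ports
the subtree at w2 composes to {out.1, u2.1} {out.2} {u1.1} {u1.2} {u2.2} {u3.1} {u3.2} on (u2, u1, u3); out.j = own outer ports


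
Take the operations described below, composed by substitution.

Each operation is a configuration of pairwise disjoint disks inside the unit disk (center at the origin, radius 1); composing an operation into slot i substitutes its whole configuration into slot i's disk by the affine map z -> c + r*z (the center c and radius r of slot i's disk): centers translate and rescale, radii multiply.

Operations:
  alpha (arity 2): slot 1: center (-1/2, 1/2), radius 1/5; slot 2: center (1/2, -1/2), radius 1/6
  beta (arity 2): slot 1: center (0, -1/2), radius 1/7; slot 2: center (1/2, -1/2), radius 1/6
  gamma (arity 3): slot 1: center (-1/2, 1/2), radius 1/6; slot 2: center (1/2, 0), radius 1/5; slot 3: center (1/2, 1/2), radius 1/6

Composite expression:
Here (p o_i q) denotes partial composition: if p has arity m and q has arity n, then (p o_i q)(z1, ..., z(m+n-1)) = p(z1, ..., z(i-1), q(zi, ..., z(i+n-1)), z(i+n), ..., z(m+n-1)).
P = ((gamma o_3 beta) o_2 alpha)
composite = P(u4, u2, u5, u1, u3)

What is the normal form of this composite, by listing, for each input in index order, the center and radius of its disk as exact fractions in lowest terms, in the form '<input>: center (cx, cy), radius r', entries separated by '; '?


u1: center (1/2, 5/12), radius 1/42; u2: center (2/5, 1/10), radius 1/25; u3: center (7/12, 5/12), radius 1/36; u4: center (-1/2, 1/2), radius 1/6; u5: center (3/5, -1/10), radius 1/30

Only the slot chain above each u matters under gamma; compose those maps.
tracing u4 down its 1-map path: center (-1/2, 1/2), radius 1/6
tracing u2 down its 2-map path: center (2/5, 1/10), radius 1/25
tracing u5 down its 2-map path: center (3/5, -1/10), radius 1/30
tracing u1 down its 2-map path: center (1/2, 5/12), radius 1/42
tracing u3 down its 2-map path: center (7/12, 5/12), radius 1/36


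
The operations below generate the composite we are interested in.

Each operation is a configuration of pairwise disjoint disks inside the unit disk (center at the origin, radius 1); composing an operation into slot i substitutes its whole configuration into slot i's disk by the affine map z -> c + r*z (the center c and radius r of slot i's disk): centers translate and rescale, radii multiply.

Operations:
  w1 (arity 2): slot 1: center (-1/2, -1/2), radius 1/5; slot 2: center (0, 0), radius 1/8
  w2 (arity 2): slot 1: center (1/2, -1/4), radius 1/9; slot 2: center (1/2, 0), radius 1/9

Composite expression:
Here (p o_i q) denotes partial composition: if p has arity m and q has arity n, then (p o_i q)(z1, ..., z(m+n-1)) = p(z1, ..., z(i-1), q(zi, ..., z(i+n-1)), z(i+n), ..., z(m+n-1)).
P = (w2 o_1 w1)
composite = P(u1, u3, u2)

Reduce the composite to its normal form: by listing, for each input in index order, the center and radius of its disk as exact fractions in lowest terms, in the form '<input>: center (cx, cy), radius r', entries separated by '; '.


u1: center (4/9, -11/36), radius 1/45; u2: center (1/2, 0), radius 1/9; u3: center (1/2, -1/4), radius 1/72


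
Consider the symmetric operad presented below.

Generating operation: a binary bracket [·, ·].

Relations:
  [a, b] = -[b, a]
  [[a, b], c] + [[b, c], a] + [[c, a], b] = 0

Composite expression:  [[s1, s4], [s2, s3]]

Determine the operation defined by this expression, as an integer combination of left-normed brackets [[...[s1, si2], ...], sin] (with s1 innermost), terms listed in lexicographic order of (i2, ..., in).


[[[s1, s4], s2], s3] - [[[s1, s4], s3], s2]

In the tensor algebra, words opening s1 carry the s1-anchored form.
Composite bracket: [[s1, s4], [s2, s3]]
Full expansion: 8 signed words from ab - ba (2^3 = 8).
Collect the words opening with s1:
  s1s4s2s3 appears with sign +1, giving the term +[[[s1, s4], s2], s3]
  s1s4s3s2 appears with sign -1, giving the term -[[[s1, s4], s3], s2]


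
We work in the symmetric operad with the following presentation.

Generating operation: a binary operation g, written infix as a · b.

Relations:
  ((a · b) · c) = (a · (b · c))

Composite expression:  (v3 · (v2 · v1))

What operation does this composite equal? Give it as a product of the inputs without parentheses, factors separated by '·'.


Associativity of g dissolves the nesting; only the v-input order survives.
(v2 · v1) spells out as v2 · v1
(v3 · (v2 · v1)) spells out as v3 · v2 · v1

v3 · v2 · v1


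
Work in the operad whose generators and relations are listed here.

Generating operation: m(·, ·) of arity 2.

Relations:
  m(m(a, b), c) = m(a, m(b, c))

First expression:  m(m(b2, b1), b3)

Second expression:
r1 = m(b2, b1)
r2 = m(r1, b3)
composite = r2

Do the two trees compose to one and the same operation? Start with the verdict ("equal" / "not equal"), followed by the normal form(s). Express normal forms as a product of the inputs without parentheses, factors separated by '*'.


equal — both sides give b2 * b1 * b3

Reducing the first expression gives b2 * b1 * b3
Reducing the second expression gives b2 * b1 * b3
The forms coincide; equal.


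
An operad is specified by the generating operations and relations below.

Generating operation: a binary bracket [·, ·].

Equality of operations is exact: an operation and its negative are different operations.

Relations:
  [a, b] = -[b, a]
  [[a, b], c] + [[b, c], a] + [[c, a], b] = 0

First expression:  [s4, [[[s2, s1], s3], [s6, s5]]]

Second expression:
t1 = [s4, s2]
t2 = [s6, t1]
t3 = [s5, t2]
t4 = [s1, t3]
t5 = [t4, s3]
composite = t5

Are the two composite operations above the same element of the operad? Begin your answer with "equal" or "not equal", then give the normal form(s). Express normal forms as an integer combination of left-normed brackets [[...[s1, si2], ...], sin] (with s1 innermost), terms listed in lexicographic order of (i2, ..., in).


The first expression reduces to -[[[[[s1, s2], s3], s5], s6], s4] + [[[[[s1, s2], s3], s6], s5], s4]
The second expression reduces to -[[[[[s1, s2], s4], s6], s5], s3] + [[[[[s1, s4], s2], s6], s5], s3] + [[[[[s1, s5], s2], s4], s6], s3] - [[[[[s1, s5], s4], s2], s6], s3] - [[[[[s1, s5], s6], s2], s4], s3] + [[[[[s1, s5], s6], s4], s2], s3] + [[[[[s1, s6], s2], s4], s5], s3] - [[[[[s1, s6], s4], s2], s5], s3]
Distinct normal forms: not equal.

not equal; first: -[[[[[s1, s2], s3], s5], s6], s4] + [[[[[s1, s2], s3], s6], s5], s4]; second: -[[[[[s1, s2], s4], s6], s5], s3] + [[[[[s1, s4], s2], s6], s5], s3] + [[[[[s1, s5], s2], s4], s6], s3] - [[[[[s1, s5], s4], s2], s6], s3] - [[[[[s1, s5], s6], s2], s4], s3] + [[[[[s1, s5], s6], s4], s2], s3] + [[[[[s1, s6], s2], s4], s5], s3] - [[[[[s1, s6], s4], s2], s5], s3]


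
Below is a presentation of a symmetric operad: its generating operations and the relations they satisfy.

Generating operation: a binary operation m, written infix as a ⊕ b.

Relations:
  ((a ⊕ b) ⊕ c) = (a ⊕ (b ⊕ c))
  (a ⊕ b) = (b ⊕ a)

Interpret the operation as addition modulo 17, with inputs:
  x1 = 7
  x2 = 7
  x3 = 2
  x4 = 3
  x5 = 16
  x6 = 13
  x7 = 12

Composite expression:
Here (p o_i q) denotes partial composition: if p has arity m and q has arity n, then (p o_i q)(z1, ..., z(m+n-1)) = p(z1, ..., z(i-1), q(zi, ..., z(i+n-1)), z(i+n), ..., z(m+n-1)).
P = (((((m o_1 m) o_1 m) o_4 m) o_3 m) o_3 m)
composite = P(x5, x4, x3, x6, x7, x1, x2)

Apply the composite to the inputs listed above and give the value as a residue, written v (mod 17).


(x5 ⊕ x4) = 2
(x3 ⊕ x6) = 15
((x3 ⊕ x6) ⊕ x7) = 10
((x5 ⊕ x4) ⊕ ((x3 ⊕ x6) ⊕ x7)) = 12
(x1 ⊕ x2) = 14
(((x5 ⊕ x4) ⊕ ((x3 ⊕ x6) ⊕ x7)) ⊕ (x1 ⊕ x2)) = 9

9 (mod 17)


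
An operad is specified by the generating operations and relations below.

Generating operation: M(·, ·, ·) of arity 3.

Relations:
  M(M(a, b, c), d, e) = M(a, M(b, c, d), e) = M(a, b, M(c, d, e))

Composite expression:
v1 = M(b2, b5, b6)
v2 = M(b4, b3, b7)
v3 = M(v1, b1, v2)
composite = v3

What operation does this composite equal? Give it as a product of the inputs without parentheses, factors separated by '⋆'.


b2 ⋆ b5 ⋆ b6 ⋆ b1 ⋆ b4 ⋆ b3 ⋆ b7


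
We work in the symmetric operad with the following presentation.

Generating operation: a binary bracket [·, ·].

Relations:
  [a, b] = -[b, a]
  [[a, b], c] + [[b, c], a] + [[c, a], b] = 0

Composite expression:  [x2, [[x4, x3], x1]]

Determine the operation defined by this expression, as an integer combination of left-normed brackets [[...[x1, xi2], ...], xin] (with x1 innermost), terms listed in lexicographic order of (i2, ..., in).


-[[[x1, x3], x4], x2] + [[[x1, x4], x3], x2]

Left-normed coefficients sit on the x1-initial expansion words.
Composite bracket: [x2, [[x4, x3], x1]]
Full expansion: 8 signed words from ab - ba (2^3 = 8).
Only words starting with x1 matter:
  x1x3x4x2 appears with sign -1, giving the term -[[[x1, x3], x4], x2]
  x1x4x3x2 appears with sign +1, giving the term +[[[x1, x4], x3], x2]


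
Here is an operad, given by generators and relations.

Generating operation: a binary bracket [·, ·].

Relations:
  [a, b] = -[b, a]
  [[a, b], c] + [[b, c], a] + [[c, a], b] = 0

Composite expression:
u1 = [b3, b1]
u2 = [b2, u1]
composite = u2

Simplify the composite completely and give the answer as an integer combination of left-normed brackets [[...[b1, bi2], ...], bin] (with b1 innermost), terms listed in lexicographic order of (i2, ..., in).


[[b1, b3], b2]

Skip Jacobi rewriting: expand, keep b1-initial words, read off terms.
Composite bracket: [b2, [b3, b1]]
Each bracket splits as ab - ba, giving 4 signed words (2^2 = 4).
Coefficients come from the b1-initial words:
  b1b3b2 (sign +1) contributes +[[b1, b3], b2]


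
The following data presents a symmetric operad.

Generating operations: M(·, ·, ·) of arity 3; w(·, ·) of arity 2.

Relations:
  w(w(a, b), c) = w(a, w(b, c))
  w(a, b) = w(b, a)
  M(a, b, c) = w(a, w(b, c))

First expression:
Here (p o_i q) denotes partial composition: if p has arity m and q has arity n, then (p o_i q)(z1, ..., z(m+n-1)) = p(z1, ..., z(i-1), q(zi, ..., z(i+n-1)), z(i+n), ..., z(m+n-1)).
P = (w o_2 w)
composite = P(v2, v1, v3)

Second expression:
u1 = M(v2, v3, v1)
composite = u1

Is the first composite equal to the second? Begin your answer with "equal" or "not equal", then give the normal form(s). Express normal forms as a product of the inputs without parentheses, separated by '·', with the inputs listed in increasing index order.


equal; both compose to v1 · v2 · v3

Reducing the first expression gives v1 · v2 · v3
Reducing the second expression gives v1 · v2 · v3
Identical normal forms: equal.


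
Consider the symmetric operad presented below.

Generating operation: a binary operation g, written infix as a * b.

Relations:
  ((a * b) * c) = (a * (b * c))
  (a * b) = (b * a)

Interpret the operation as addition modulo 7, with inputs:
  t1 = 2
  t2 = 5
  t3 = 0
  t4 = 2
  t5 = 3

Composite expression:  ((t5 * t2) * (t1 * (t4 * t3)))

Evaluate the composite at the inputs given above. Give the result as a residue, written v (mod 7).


5 (mod 7)

(t5 * t2) = 1
(t4 * t3) = 2
(t1 * (t4 * t3)) = 4
((t5 * t2) * (t1 * (t4 * t3))) = 5


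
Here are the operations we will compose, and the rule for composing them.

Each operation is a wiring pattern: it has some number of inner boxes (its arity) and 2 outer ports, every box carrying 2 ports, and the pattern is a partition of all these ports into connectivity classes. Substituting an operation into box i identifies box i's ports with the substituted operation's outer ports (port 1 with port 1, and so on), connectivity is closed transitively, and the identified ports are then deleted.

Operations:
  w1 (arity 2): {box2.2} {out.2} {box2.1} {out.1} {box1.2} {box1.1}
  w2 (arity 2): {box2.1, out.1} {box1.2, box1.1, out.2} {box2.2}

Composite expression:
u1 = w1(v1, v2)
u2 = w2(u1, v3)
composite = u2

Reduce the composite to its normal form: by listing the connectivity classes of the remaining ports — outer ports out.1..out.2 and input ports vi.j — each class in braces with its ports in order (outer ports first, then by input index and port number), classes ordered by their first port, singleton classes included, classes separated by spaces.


{out.1, v3.1} {out.2} {v1.1} {v1.2} {v2.1} {v2.2} {v3.2}

Two ports join when wires chain via w2-identified ports.
composing w1 on (v1, v2), with out.j its own outer ports: {out.1} {out.2} {v1.1} {v1.2} {v2.1} {v2.2}
composing w2 on (v1, v2, v3), with out.j its own outer ports: {out.1, v3.1} {out.2} {v1.1} {v1.2} {v2.1} {v2.2} {v3.2}


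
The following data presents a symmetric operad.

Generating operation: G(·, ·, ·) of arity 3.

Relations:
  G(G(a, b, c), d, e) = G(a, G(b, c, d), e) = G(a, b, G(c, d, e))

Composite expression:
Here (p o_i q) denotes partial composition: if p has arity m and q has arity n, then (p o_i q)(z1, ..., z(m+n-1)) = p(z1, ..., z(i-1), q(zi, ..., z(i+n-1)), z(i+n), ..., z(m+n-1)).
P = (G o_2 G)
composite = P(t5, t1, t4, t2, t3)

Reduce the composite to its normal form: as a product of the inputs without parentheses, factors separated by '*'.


t5 * t1 * t4 * t2 * t3

Under associativity of G, the answer is the t's in reading order.
G(t1, t4, t2) spells out as t1 * t4 * t2
G(t5, G(t1, t4, t2), t3) spells out as t5 * t1 * t4 * t2 * t3


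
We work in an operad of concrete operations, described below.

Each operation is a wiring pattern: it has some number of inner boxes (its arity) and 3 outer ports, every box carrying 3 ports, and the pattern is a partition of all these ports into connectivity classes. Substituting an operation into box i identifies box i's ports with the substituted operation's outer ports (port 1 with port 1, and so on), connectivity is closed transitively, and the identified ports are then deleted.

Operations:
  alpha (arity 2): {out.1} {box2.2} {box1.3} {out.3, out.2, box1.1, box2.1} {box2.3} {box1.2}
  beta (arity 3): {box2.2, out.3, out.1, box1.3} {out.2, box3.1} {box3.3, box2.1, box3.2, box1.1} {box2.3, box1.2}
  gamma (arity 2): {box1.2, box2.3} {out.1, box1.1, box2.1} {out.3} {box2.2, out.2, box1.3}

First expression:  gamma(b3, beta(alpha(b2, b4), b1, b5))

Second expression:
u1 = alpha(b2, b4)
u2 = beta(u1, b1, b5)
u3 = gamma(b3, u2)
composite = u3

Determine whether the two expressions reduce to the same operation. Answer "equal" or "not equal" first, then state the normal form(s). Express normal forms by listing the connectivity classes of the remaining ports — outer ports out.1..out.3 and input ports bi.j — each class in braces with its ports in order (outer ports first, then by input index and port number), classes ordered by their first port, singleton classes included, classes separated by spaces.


The first expression reduces to {out.1, b1.2, b1.3, b2.1, b3.1, b3.2, b4.1} {out.2, b3.3, b5.1} {out.3} {b1.1, b5.2, b5.3} {b2.2} {b2.3} {b4.2} {b4.3}
The second expression reduces to {out.1, b1.2, b1.3, b2.1, b3.1, b3.2, b4.1} {out.2, b3.3, b5.1} {out.3} {b1.1, b5.2, b5.3} {b2.2} {b2.3} {b4.2} {b4.3}
The normal forms match — equal.

equal; both compose to {out.1, b1.2, b1.3, b2.1, b3.1, b3.2, b4.1} {out.2, b3.3, b5.1} {out.3} {b1.1, b5.2, b5.3} {b2.2} {b2.3} {b4.2} {b4.3}


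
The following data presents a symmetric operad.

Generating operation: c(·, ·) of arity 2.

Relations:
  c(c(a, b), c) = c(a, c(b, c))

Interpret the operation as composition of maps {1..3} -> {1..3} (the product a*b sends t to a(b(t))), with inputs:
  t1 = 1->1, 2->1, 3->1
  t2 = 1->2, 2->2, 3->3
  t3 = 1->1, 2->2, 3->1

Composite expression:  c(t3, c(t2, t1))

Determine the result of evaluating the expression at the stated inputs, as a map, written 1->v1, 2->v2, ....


c(t2, t1) = 1->2, 2->2, 3->2
c(t3, c(t2, t1)) = 1->2, 2->2, 3->2

1->2, 2->2, 3->2


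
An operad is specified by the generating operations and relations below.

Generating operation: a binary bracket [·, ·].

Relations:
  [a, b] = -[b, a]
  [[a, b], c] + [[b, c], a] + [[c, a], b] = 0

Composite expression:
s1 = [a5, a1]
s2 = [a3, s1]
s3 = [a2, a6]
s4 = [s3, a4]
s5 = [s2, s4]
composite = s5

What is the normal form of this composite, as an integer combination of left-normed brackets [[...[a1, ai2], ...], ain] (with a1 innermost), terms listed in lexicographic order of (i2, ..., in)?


[[[[[a1, a5], a3], a2], a6], a4] - [[[[[a1, a5], a3], a4], a2], a6] + [[[[[a1, a5], a3], a4], a6], a2] - [[[[[a1, a5], a3], a6], a2], a4]

A multilinear Lie element is pinned by a1-initial words (a1 innermost).
Composite bracket: [[a3, [a5, a1]], [[a2, a6], a4]]
Under [a, b] = ab - ba we get 32 signed associative words (2^5 = 32).
Words beginning with a1 determine it all:
  sign of a1a5a3a2a6a4 is +1, so it contributes +[[[[[a1, a5], a3], a2], a6], a4]
  sign of a1a5a3a4a2a6 is -1, so it contributes -[[[[[a1, a5], a3], a4], a2], a6]
  sign of a1a5a3a4a6a2 is +1, so it contributes +[[[[[a1, a5], a3], a4], a6], a2]
  sign of a1a5a3a6a2a4 is -1, so it contributes -[[[[[a1, a5], a3], a6], a2], a4]


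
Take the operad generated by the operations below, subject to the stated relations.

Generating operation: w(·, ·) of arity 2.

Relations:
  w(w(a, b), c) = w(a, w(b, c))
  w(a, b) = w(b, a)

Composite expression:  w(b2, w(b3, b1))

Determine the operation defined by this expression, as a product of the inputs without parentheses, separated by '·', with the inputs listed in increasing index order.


Shape and order are irrelevant to w; the b-input set decides.
w(b3, b1) collapses to b3 · b1
w(b2, w(b3, b1)) collapses to b2 · b3 · b1
rearranged into index order: b1 · b2 · b3

b1 · b2 · b3


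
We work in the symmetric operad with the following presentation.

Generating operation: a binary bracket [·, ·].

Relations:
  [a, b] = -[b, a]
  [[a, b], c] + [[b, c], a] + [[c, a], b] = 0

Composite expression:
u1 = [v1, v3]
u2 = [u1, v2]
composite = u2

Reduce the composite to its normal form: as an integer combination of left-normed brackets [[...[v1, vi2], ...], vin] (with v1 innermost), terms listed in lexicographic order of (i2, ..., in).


[[v1, v3], v2]

Expand each bracket as ab - ba; the v1-initial words give the coefficients.
Composite bracket: [[v1, v3], v2]
The bracket unfolds into 4 signed words via [a, b] = ab - ba (2^2 = 4).
Words beginning with v1 determine it all:
  word v1v3v2 has sign +1, contributing +[[v1, v3], v2]


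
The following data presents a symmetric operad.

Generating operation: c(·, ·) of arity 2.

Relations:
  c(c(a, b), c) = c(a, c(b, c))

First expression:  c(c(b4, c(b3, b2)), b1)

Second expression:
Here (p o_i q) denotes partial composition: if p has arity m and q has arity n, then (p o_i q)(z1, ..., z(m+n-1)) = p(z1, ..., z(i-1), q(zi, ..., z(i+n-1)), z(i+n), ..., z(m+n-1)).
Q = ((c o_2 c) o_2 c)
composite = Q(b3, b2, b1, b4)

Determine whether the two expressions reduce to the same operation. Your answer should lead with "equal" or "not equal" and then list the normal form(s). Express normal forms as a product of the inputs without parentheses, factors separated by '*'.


not equal; the first gives b4 * b3 * b2 * b1 and the second b3 * b2 * b1 * b4


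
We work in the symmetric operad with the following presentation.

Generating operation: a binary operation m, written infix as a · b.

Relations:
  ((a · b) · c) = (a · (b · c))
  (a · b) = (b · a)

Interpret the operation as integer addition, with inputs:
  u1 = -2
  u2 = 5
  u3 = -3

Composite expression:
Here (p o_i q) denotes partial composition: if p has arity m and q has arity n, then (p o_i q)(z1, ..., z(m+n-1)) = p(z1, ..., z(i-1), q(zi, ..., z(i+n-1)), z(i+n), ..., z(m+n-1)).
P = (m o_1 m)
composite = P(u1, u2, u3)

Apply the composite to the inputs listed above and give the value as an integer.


0


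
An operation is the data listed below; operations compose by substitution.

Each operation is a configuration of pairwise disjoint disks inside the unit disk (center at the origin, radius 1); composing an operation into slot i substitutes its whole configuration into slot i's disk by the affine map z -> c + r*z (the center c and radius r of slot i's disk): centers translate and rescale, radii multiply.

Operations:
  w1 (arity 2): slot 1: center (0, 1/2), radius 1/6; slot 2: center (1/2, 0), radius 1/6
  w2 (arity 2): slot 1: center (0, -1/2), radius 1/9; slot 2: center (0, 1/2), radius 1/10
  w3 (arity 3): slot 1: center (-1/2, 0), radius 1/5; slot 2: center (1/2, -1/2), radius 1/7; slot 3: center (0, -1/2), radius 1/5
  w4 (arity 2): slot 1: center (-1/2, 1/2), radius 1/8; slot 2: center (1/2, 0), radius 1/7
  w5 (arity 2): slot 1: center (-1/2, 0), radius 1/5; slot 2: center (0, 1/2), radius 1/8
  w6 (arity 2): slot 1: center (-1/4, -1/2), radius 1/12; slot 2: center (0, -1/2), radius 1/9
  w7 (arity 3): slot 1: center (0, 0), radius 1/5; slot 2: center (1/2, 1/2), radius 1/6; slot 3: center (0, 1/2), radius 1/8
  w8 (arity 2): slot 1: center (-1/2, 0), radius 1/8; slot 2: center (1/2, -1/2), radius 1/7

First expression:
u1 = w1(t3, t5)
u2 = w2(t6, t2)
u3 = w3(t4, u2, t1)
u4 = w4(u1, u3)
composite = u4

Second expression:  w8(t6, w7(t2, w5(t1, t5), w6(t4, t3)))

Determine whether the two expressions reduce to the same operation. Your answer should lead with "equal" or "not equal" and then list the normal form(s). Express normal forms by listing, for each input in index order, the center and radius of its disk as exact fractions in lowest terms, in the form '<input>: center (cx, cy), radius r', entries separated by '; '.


Normal form of the first expression: t1: center (1/2, -1/14), radius 1/35; t2: center (4/7, -3/49), radius 1/490; t3: center (-1/2, 9/16), radius 1/48; t4: center (3/7, 0), radius 1/35; t5: center (-7/16, 1/2), radius 1/48; t6: center (4/7, -4/49), radius 1/441
Normal form of the second expression: t1: center (47/84, -3/7), radius 1/210; t2: center (1/2, -1/2), radius 1/35; t3: center (1/2, -7/16), radius 1/504; t4: center (111/224, -7/16), radius 1/672; t5: center (4/7, -5/12), radius 1/336; t6: center (-1/2, 0), radius 1/8
Different reductions; not equal.

not equal: they reduce to t1: center (1/2, -1/14), radius 1/35; t2: center (4/7, -3/49), radius 1/490; t3: center (-1/2, 9/16), radius 1/48; t4: center (3/7, 0), radius 1/35; t5: center (-7/16, 1/2), radius 1/48; t6: center (4/7, -4/49), radius 1/441 and t1: center (47/84, -3/7), radius 1/210; t2: center (1/2, -1/2), radius 1/35; t3: center (1/2, -7/16), radius 1/504; t4: center (111/224, -7/16), radius 1/672; t5: center (4/7, -5/12), radius 1/336; t6: center (-1/2, 0), radius 1/8


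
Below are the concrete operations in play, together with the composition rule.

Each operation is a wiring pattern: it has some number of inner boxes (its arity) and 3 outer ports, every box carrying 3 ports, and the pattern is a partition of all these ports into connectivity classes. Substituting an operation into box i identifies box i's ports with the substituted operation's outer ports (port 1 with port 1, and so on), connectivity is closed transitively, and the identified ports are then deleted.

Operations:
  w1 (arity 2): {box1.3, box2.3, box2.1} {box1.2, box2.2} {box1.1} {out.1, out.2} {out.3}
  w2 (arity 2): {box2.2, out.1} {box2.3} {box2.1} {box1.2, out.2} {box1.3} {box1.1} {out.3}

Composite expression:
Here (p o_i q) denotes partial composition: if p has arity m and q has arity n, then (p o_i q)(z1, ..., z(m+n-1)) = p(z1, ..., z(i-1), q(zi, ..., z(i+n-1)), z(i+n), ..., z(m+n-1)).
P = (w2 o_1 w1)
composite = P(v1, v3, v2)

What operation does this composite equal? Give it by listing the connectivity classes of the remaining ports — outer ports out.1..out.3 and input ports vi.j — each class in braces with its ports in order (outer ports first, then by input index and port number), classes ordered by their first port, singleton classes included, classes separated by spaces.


{out.1, v2.2} {out.2} {out.3} {v1.1} {v1.2, v3.2} {v1.3, v3.1, v3.3} {v2.1} {v2.3}

Connectivity passes through glued w2-boundaries; trace each wire chain.
stage w1: inputs (v1, v3), connectivity {out.1, out.2} {out.3} {v1.1} {v1.2, v3.2} {v1.3, v3.1, v3.3}, out.j its boundary
stage w2: inputs (v1, v3, v2), connectivity {out.1, v2.2} {out.2} {out.3} {v1.1} {v1.2, v3.2} {v1.3, v3.1, v3.3} {v2.1} {v2.3}, out.j its boundary


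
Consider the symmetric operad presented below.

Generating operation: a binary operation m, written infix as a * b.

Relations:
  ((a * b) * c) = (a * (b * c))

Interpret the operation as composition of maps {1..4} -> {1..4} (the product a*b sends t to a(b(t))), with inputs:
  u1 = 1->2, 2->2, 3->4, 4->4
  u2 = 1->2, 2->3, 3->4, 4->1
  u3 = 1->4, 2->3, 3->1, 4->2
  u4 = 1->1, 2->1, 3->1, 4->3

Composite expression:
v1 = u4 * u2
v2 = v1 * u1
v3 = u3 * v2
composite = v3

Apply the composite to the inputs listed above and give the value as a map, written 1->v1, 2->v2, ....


1->4, 2->4, 3->4, 4->4

(u4 * u2) = 1->1, 2->1, 3->3, 4->1
((u4 * u2) * u1) = 1->1, 2->1, 3->1, 4->1
(u3 * ((u4 * u2) * u1)) = 1->4, 2->4, 3->4, 4->4


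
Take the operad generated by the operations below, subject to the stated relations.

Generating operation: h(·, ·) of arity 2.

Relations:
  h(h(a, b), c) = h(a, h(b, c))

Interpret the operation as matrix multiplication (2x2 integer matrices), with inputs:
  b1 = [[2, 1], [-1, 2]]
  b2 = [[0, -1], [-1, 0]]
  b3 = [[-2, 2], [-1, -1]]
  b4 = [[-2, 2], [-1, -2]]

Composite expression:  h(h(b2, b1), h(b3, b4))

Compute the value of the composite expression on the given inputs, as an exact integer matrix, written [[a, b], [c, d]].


[[-4, -8], [-7, 16]]

h(b2, b1) = [[1, -2], [-2, -1]]
h(b3, b4) = [[2, -8], [3, 0]]
h(h(b2, b1), h(b3, b4)) = [[-4, -8], [-7, 16]]


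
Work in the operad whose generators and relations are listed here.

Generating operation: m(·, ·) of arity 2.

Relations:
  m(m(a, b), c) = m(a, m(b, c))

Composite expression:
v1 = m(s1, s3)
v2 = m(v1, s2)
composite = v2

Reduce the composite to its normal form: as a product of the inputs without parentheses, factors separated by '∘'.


s1 ∘ s3 ∘ s2

Under associativity of m, the answer is the s's in reading order.
m(s1, s3) unparenthesizes to s1 ∘ s3
m(m(s1, s3), s2) unparenthesizes to s1 ∘ s3 ∘ s2


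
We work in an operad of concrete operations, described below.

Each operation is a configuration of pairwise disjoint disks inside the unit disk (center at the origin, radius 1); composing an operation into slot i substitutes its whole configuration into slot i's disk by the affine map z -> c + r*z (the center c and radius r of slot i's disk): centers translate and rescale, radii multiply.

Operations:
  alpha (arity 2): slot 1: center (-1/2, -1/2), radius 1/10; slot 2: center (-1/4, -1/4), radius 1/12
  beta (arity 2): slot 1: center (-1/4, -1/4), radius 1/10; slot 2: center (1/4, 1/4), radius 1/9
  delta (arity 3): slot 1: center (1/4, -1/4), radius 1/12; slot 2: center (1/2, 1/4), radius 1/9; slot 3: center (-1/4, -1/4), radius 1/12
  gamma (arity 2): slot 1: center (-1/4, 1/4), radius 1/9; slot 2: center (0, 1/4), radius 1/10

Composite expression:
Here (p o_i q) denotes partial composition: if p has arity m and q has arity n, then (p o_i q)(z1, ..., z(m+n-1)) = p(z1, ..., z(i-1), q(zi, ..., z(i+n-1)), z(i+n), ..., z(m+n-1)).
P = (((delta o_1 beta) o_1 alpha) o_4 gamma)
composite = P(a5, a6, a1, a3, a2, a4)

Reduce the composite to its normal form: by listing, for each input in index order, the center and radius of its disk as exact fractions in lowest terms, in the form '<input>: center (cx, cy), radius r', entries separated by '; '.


Follow each a-input down from delta: c' goes to c + r*c', radius to r*r'.
a5: after 3 affine steps, its disk has center (9/40, -11/40), radius 1/1200
a6: after 3 affine steps, its disk has center (109/480, -131/480), radius 1/1440
a1: after 2 affine steps, its disk has center (13/48, -11/48), radius 1/108
a3: after 2 affine steps, its disk has center (17/36, 5/18), radius 1/81
a2: after 2 affine steps, its disk has center (1/2, 5/18), radius 1/90
a4: after 1 affine step, its disk has center (-1/4, -1/4), radius 1/12

a1: center (13/48, -11/48), radius 1/108; a2: center (1/2, 5/18), radius 1/90; a3: center (17/36, 5/18), radius 1/81; a4: center (-1/4, -1/4), radius 1/12; a5: center (9/40, -11/40), radius 1/1200; a6: center (109/480, -131/480), radius 1/1440


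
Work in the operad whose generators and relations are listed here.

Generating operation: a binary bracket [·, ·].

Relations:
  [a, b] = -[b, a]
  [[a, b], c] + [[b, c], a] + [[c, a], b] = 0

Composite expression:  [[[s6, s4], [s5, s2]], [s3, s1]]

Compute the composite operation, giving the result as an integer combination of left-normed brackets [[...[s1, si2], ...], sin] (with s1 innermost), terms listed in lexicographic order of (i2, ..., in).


-[[[[[s1, s3], s2], s5], s4], s6] + [[[[[s1, s3], s2], s5], s6], s4] + [[[[[s1, s3], s4], s6], s2], s5] - [[[[[s1, s3], s4], s6], s5], s2] + [[[[[s1, s3], s5], s2], s4], s6] - [[[[[s1, s3], s5], s2], s6], s4] - [[[[[s1, s3], s6], s4], s2], s5] + [[[[[s1, s3], s6], s4], s5], s2]

A multilinear Lie element is pinned by s1-initial words (s1 innermost).
Composite bracket: [[[s6, s4], [s5, s2]], [s3, s1]]
Each bracket splits as ab - ba, giving 32 signed words (2^5 = 32).
Coefficients come from the s1-initial words:
  the word s1s3s2s5s4s6 carries sign -1 and contributes -[[[[[s1, s3], s2], s5], s4], s6]
  the word s1s3s2s5s6s4 carries sign +1 and contributes +[[[[[s1, s3], s2], s5], s6], s4]
  the word s1s3s4s6s2s5 carries sign +1 and contributes +[[[[[s1, s3], s4], s6], s2], s5]
  the word s1s3s4s6s5s2 carries sign -1 and contributes -[[[[[s1, s3], s4], s6], s5], s2]
  the word s1s3s5s2s4s6 carries sign +1 and contributes +[[[[[s1, s3], s5], s2], s4], s6]
  the word s1s3s5s2s6s4 carries sign -1 and contributes -[[[[[s1, s3], s5], s2], s6], s4]
  the word s1s3s6s4s2s5 carries sign -1 and contributes -[[[[[s1, s3], s6], s4], s2], s5]
  the word s1s3s6s4s5s2 carries sign +1 and contributes +[[[[[s1, s3], s6], s4], s5], s2]


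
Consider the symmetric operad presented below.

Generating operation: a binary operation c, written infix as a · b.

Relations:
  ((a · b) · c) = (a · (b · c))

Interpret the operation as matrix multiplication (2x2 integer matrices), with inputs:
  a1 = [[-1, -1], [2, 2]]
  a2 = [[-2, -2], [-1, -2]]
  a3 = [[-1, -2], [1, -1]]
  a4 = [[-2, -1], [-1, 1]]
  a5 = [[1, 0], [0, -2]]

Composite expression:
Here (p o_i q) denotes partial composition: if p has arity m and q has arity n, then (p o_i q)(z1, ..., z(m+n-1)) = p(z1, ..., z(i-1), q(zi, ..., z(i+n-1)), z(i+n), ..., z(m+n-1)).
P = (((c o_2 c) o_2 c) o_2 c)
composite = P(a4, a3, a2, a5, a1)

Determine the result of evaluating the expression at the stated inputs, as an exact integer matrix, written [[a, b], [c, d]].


[[55, 55], [29, 29]]

(a3 · a2) = [[4, 6], [-1, 0]]
((a3 · a2) · a5) = [[4, -12], [-1, 0]]
(((a3 · a2) · a5) · a1) = [[-28, -28], [1, 1]]
(a4 · (((a3 · a2) · a5) · a1)) = [[55, 55], [29, 29]]


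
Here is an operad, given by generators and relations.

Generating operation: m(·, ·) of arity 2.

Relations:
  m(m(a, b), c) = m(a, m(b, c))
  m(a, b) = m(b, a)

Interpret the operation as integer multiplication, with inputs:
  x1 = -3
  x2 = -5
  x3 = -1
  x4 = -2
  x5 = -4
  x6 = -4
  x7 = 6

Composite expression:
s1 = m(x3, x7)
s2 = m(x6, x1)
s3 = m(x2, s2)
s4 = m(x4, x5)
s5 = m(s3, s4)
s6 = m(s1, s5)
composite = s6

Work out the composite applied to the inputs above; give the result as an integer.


m(x3, x7) = -6
m(x6, x1) = 12
m(x2, m(x6, x1)) = -60
m(x4, x5) = 8
m(m(x2, m(x6, x1)), m(x4, x5)) = -480
m(m(x3, x7), m(m(x2, m(x6, x1)), m(x4, x5))) = 2880

2880


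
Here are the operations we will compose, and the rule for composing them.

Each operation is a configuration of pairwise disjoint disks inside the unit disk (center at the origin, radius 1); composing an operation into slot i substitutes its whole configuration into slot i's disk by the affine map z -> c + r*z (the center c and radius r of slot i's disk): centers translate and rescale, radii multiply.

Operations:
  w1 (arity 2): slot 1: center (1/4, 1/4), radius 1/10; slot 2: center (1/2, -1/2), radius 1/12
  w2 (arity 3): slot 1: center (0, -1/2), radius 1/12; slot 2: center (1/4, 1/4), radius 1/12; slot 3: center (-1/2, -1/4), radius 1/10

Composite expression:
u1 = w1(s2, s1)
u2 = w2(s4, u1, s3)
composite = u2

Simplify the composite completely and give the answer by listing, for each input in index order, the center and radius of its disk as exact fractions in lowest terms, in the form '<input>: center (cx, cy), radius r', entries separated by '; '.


s1: center (7/24, 5/24), radius 1/144; s2: center (13/48, 13/48), radius 1/120; s3: center (-1/2, -1/4), radius 1/10; s4: center (0, -1/2), radius 1/12

Nesting under w2 composes maps z -> c + r*z down each s-path.
s4: after 1 affine step, its disk has center (0, -1/2), radius 1/12
s2: after 2 affine steps, its disk has center (13/48, 13/48), radius 1/120
s1: after 2 affine steps, its disk has center (7/24, 5/24), radius 1/144
s3: after 1 affine step, its disk has center (-1/2, -1/4), radius 1/10


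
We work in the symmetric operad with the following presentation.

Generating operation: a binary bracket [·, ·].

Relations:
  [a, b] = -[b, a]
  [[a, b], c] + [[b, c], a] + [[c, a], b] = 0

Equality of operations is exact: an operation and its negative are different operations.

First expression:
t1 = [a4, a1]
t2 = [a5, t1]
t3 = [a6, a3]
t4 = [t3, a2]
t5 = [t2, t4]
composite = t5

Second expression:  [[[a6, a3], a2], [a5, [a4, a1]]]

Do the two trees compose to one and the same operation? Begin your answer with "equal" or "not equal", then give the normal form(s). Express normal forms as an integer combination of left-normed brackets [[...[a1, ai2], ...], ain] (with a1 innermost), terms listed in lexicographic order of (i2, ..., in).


not equal; first: [[[[[a1, a4], a5], a2], a3], a6] - [[[[[a1, a4], a5], a2], a6], a3] - [[[[[a1, a4], a5], a3], a6], a2] + [[[[[a1, a4], a5], a6], a3], a2]; second: -[[[[[a1, a4], a5], a2], a3], a6] + [[[[[a1, a4], a5], a2], a6], a3] + [[[[[a1, a4], a5], a3], a6], a2] - [[[[[a1, a4], a5], a6], a3], a2]

Reducing the first expression gives [[[[[a1, a4], a5], a2], a3], a6] - [[[[[a1, a4], a5], a2], a6], a3] - [[[[[a1, a4], a5], a3], a6], a2] + [[[[[a1, a4], a5], a6], a3], a2]
Reducing the second expression gives -[[[[[a1, a4], a5], a2], a3], a6] + [[[[[a1, a4], a5], a2], a6], a3] + [[[[[a1, a4], a5], a3], a6], a2] - [[[[[a1, a4], a5], a6], a3], a2]
No match — not equal.


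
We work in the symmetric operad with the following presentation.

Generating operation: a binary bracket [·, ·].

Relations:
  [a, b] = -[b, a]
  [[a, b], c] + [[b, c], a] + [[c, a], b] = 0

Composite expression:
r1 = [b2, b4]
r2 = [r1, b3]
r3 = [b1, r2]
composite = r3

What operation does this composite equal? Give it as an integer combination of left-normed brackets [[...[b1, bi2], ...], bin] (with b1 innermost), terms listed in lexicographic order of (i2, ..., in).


[[[b1, b2], b4], b3] - [[[b1, b3], b2], b4] + [[[b1, b3], b4], b2] - [[[b1, b4], b2], b3]

Expand each bracket as ab - ba; the b1-initial words give the coefficients.
Composite bracket: [b1, [[b2, b4], b3]]
Applying ab - ba throughout gives 8 signed words (2^3 = 8).
The b1-initial words carry the normal form:
  b1b2b4b3 appears with sign +1, giving the term +[[[b1, b2], b4], b3]
  b1b3b2b4 appears with sign -1, giving the term -[[[b1, b3], b2], b4]
  b1b3b4b2 appears with sign +1, giving the term +[[[b1, b3], b4], b2]
  b1b4b2b3 appears with sign -1, giving the term -[[[b1, b4], b2], b3]


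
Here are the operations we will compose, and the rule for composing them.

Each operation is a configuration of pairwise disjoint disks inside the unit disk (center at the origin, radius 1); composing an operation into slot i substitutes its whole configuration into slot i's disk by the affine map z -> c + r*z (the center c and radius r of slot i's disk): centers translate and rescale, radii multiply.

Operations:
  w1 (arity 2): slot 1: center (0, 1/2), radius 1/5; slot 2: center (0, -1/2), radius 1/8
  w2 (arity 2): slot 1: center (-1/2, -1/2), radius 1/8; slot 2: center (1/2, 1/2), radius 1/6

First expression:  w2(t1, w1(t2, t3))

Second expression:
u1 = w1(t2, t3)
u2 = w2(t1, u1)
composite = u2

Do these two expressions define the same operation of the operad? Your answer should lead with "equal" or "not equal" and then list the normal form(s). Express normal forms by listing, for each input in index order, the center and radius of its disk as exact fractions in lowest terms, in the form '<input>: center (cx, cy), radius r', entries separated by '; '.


equal — both sides give t1: center (-1/2, -1/2), radius 1/8; t2: center (1/2, 7/12), radius 1/30; t3: center (1/2, 5/12), radius 1/48

The first expression reduces to t1: center (-1/2, -1/2), radius 1/8; t2: center (1/2, 7/12), radius 1/30; t3: center (1/2, 5/12), radius 1/48
The second expression reduces to t1: center (-1/2, -1/2), radius 1/8; t2: center (1/2, 7/12), radius 1/30; t3: center (1/2, 5/12), radius 1/48
Identical normal forms: equal.


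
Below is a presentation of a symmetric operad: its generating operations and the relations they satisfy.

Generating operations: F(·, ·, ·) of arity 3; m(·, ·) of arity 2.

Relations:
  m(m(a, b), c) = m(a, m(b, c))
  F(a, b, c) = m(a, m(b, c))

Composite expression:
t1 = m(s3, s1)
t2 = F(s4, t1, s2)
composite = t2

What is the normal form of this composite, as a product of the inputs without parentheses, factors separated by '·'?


Associativity of F dissolves the nesting; only the s-input order survives.
m(s3, s1) reduces to s3 · s1
F(s4, m(s3, s1), s2) reduces to s4 · s3 · s1 · s2

s4 · s3 · s1 · s2
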